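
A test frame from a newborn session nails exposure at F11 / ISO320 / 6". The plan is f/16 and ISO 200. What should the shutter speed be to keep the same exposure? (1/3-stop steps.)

Aperture: f/11 → f/13 → f/14 → f/16 — 1 stop stopped down (darker).
ISO: 320 → 250 → 200 — 2/3 stop lower (darker).
Net change so far: 1 2/3 stops darker. Offset with the shutter speed: 6 → 8 → 10 → 13 → 15 → 20.

20 s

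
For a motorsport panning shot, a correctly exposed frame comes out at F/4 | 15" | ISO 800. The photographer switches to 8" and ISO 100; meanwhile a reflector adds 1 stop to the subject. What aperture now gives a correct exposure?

Scene light: 1 stop brighter.
Shutter speed: 15 → 8 — 1 stop shorter (darker).
ISO: 800 → 400 → 200 → 100 — 3 stops dropped (darker).
Net so far: 3 stops darker. Aperture: f/4 → f/2.8 → f/2 → f/1.4.

f/1.4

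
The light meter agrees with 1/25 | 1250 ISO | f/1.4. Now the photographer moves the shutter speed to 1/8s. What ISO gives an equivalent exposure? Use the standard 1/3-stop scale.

Shutter speed: 1/25 → 1/20 → 1/15 → 1/13 → 1/10 → 1/8 — 1 2/3 stops slower (brighter).
Need 1 2/3 stops darker from the ISO: 1250 → 1000 → 800 → 640 → 500 → 400.

ISO 400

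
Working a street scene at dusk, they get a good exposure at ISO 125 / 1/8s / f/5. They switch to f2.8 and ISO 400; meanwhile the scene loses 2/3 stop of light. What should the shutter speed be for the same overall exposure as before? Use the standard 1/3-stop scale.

1/50s

Scene light: 2/3 stop darker.
Aperture: f/5 → f/4.5 → f/4 → f/3.5 → f/3.2 → f/2.8 — 1 2/3 stops wider (brighter).
ISO: 125 → 160 → 200 → 250 → 320 → 400 — 1 2/3 stops higher (brighter).
Net so far: 2 2/3 stops brighter. Shutter speed: 1/8 → 1/10 → 1/13 → 1/15 → 1/20 → 1/25 → 1/30 → 1/40 → 1/50.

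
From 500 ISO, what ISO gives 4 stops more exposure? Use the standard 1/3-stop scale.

ISO 8000

ISO: 500 → 640 → 800 → 1000 → 1250 → 1600 → 2000 → 2500 → 3200 → 4000 → 5000 → 6400 → 8000 — 4 stops higher (brighter).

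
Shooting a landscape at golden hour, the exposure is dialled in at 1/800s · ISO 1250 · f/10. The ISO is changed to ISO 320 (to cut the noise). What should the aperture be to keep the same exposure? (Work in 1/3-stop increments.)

f/5

ISO: 1250 → 1000 → 800 → 640 → 500 → 400 → 320 — 2 stops lower (darker).
Need 2 stops brighter from the aperture: f/10 → f/9 → f/8 → f/7.1 → f/6.3 → f/5.6 → f/5.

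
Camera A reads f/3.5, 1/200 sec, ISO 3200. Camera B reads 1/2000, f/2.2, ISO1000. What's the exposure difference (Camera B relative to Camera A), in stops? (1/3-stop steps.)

3 2/3 stops darker

Aperture: f/3.5 → f/3.2 → f/2.8 → f/2.5 → f/2.2 — 1 1/3 stops opened up (brighter).
Shutter speed: 1/200 → 1/250 → 1/320 → 1/400 → 1/500 → 1/640 → 1/800 → 1/1000 → 1/1250 → 1/1600 → 1/2000 — 3 1/3 stops shorter (darker).
ISO: 3200 → 2500 → 2000 → 1600 → 1250 → 1000 — 1 2/3 stops lower (darker).
Net: +1 1/3 −3 1/3 −1 2/3 = −3 2/3 stops.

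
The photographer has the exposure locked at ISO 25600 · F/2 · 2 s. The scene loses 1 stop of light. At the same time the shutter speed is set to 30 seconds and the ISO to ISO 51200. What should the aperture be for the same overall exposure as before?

Scene light: 1 stop darker.
Shutter speed: 2 → 4 → 8 → 15 → 30 — 4 stops slower (brighter).
ISO: 25600 → 51200 — 1 stop higher (brighter).
Net so far: 4 stops brighter. Aperture: f/2 → f/2.8 → f/4 → f/5.6 → f/8.

f/8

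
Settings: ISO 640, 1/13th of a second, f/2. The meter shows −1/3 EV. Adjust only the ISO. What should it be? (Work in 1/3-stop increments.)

Underexposed by 1/3 stop → need 1/3 stop brighter.
ISO: 640 → 800.

ISO 800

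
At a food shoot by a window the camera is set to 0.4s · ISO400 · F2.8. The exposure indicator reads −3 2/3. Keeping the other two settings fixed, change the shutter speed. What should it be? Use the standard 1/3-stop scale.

Underexposed by 3 2/3 stops → need 3 2/3 stops brighter.
Shutter speed: 0.4 → 0.5 → 0.6 → 0.8 → 1 → 1.3 → 1.6 → 2 → 2.5 → 3.2 → 4 → 5.

5 s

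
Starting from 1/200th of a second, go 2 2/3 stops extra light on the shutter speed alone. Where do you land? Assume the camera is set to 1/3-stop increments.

1/30s

Shutter speed: 1/200 → 1/160 → 1/125 → 1/100 → 1/80 → 1/60 → 1/50 → 1/40 → 1/30 — 2 2/3 stops slower (brighter).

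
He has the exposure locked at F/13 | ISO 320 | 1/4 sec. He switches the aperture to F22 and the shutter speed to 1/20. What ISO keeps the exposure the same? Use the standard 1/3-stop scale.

ISO 5000

Aperture: f/13 → f/14 → f/16 → f/18 → f/20 → f/22 — 1 2/3 stops narrower (darker).
Shutter speed: 1/4 → 1/5 → 1/6 → 1/8 → 1/10 → 1/13 → 1/15 → 1/20 — 2 1/3 stops faster (darker).
Net change so far: 4 stops darker. Offset with the ISO: 320 → 400 → 500 → 640 → 800 → 1000 → 1250 → 1600 → 2000 → 2500 → 3200 → 4000 → 5000.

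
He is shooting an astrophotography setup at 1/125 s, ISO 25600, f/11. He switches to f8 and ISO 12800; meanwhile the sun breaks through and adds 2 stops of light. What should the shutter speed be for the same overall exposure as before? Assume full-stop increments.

1/500s

Scene light: 2 stops brighter.
Aperture: f/11 → f/8 — 1 stop larger aperture (brighter).
ISO: 25600 → 12800 — 1 stop lower (darker).
Net so far: 2 stops brighter. Shutter speed: 1/125 → 1/250 → 1/500.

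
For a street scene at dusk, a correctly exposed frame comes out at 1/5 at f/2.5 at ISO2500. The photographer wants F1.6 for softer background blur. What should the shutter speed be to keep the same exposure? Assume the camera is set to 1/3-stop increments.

Aperture: f/2.5 → f/2.2 → f/2 → f/1.8 → f/1.6 — 1 1/3 stops larger aperture (brighter).
Need 1 1/3 stops darker from the shutter speed: 1/5 → 1/6 → 1/8 → 1/10 → 1/13.

1/13s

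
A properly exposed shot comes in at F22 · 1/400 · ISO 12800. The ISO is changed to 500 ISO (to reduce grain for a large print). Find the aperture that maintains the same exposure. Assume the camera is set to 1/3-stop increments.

ISO: 12800 → 10000 → 8000 → 6400 → 5000 → 4000 → 3200 → 2500 → 2000 → 1600 → 1250 → 1000 → 800 → 640 → 500 — 4 2/3 stops lower (darker).
Need 4 2/3 stops brighter from the aperture: f/22 → f/20 → f/18 → f/16 → f/14 → f/13 → f/11 → f/10 → f/9 → f/8 → f/7.1 → f/6.3 → f/5.6 → f/5 → f/4.5.

f/4.5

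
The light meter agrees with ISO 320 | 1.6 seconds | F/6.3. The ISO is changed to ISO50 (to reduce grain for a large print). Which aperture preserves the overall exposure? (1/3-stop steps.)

f/2.5

ISO: 320 → 250 → 200 → 160 → 125 → 100 → 80 → 64 → 50 — 2 2/3 stops lower (darker).
Need 2 2/3 stops brighter from the aperture: f/6.3 → f/5.6 → f/5 → f/4.5 → f/4 → f/3.5 → f/3.2 → f/2.8 → f/2.5.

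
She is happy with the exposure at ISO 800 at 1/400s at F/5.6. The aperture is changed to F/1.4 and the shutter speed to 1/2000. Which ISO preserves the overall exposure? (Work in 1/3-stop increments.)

ISO 250

Aperture: f/5.6 → f/5 → f/4.5 → f/4 → f/3.5 → f/3.2 → f/2.8 → f/2.5 → f/2.2 → f/2 → f/1.8 → f/1.6 → f/1.4 — 4 stops larger aperture (brighter).
Shutter speed: 1/400 → 1/500 → 1/640 → 1/800 → 1/1000 → 1/1250 → 1/1600 → 1/2000 — 2 1/3 stops faster (darker).
Net change so far: 1 2/3 stops brighter. Offset with the ISO: 800 → 640 → 500 → 400 → 320 → 250.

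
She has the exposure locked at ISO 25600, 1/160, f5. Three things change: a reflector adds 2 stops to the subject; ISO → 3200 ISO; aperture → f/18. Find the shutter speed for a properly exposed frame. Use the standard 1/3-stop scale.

Scene light: 2 stops brighter.
ISO: 25600 → 20000 → 16000 → 12800 → 10000 → 8000 → 6400 → 5000 → 4000 → 3200 — 3 stops dropped (darker).
Aperture: f/5 → f/5.6 → f/6.3 → f/7.1 → f/8 → f/9 → f/10 → f/11 → f/13 → f/14 → f/16 → f/18 — 3 2/3 stops narrower (darker).
Net so far: 4 2/3 stops darker. Shutter speed: 1/160 → 1/125 → 1/100 → 1/80 → 1/60 → 1/50 → 1/40 → 1/30 → 1/25 → 1/20 → 1/15 → 1/13 → 1/10 → 1/8 → 1/6.

1/6s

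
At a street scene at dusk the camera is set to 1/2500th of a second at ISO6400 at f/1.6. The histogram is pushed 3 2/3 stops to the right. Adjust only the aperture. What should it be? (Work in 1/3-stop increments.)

Overexposed by 3 2/3 stops → need 3 2/3 stops darker.
Aperture: f/1.6 → f/1.8 → f/2 → f/2.2 → f/2.5 → f/2.8 → f/3.2 → f/3.5 → f/4 → f/4.5 → f/5 → f/5.6.

f/5.6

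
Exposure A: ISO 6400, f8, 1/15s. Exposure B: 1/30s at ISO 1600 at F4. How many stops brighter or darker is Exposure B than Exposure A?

1 stop darker

Aperture: f/8 → f/5.6 → f/4 — 2 stops wider (brighter).
Shutter speed: 1/15 → 1/30 — 1 stop faster (darker).
ISO: 6400 → 3200 → 1600 — 2 stops dropped (darker).
Net: +2 −1 −2 = −1 stop.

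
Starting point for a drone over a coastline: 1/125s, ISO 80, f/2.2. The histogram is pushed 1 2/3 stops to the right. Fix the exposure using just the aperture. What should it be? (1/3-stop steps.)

f/4

Overexposed by 1 2/3 stops → need 1 2/3 stops darker.
Aperture: f/2.2 → f/2.5 → f/2.8 → f/3.2 → f/3.5 → f/4.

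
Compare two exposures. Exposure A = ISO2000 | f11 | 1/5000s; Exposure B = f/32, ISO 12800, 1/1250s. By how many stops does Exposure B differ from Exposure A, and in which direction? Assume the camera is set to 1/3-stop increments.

Aperture: f/11 → f/13 → f/14 → f/16 → f/18 → f/20 → f/22 → f/25 → f/29 → f/32 — 3 stops smaller aperture (darker).
Shutter speed: 1/5000 → 1/4000 → 1/3200 → 1/2500 → 1/2000 → 1/1600 → 1/1250 — 2 stops longer (brighter).
ISO: 2000 → 2500 → 3200 → 4000 → 5000 → 6400 → 8000 → 10000 → 12800 — 2 2/3 stops higher (brighter).
Net: −3 +2 +2 2/3 = +1 2/3 stops.

1 2/3 stops brighter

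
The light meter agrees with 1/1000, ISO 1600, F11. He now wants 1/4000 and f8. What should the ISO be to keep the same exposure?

Shutter speed: 1/1000 → 1/2000 → 1/4000 — 2 stops shorter (darker).
Aperture: f/11 → f/8 — 1 stop wider (brighter).
Net change so far: 1 stop darker. Offset with the ISO: 1600 → 3200.

ISO 3200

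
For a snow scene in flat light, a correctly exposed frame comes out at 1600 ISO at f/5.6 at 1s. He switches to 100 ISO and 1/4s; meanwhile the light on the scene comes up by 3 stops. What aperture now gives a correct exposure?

Scene light: 3 stops brighter.
ISO: 1600 → 800 → 400 → 200 → 100 — 4 stops lower (darker).
Shutter speed: 1 → 1/2 → 1/4 — 2 stops shorter (darker).
Net so far: 3 stops darker. Aperture: f/5.6 → f/4 → f/2.8 → f/2.

f/2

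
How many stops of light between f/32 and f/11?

f/32 → f/22 → f/16 → f/11 — count the steps: 3 stops.

3 stops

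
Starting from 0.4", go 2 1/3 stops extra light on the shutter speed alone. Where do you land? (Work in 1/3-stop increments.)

Shutter speed: 0.4 → 0.5 → 0.6 → 0.8 → 1 → 1.3 → 1.6 → 2 — 2 1/3 stops slower (brighter).

2 s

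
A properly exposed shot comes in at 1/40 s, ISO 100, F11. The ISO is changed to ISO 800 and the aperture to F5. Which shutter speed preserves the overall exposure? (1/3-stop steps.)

1/1600s

ISO: 100 → 125 → 160 → 200 → 250 → 320 → 400 → 500 → 640 → 800 — 3 stops raised (brighter).
Aperture: f/11 → f/10 → f/9 → f/8 → f/7.1 → f/6.3 → f/5.6 → f/5 — 2 1/3 stops wider (brighter).
Net change so far: 5 1/3 stops brighter. Offset with the shutter speed: 1/40 → 1/50 → 1/60 → 1/80 → 1/100 → 1/125 → 1/160 → 1/200 → 1/250 → 1/320 → 1/400 → 1/500 → 1/640 → 1/800 → 1/1000 → 1/1250 → 1/1600.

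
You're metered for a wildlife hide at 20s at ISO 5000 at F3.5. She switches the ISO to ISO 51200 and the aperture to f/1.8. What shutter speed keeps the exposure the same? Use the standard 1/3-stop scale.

0.5 s

ISO: 5000 → 6400 → 8000 → 10000 → 12800 → 16000 → 20000 → 25600 → 32000 → 40000 → 51200 — 3 1/3 stops higher (brighter).
Aperture: f/3.5 → f/3.2 → f/2.8 → f/2.5 → f/2.2 → f/2 → f/1.8 — 2 stops larger aperture (brighter).
Net change so far: 5 1/3 stops brighter. Offset with the shutter speed: 20 → 15 → 13 → 10 → 8 → 6 → 5 → 4 → 3.2 → 2.5 → 2 → 1.6 → 1.3 → 1 → 0.8 → 0.6 → 0.5.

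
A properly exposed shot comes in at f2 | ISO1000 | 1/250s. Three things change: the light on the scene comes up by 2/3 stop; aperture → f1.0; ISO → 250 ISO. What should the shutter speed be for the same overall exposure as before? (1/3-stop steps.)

Scene light: 2/3 stop brighter.
Aperture: f/2 → f/1.8 → f/1.6 → f/1.4 → f/1.2 → f/1.1 → f/1.0 — 2 stops wider (brighter).
ISO: 1000 → 800 → 640 → 500 → 400 → 320 → 250 — 2 stops lower (darker).
Net so far: 2/3 stop brighter. Shutter speed: 1/250 → 1/320 → 1/400.

1/400s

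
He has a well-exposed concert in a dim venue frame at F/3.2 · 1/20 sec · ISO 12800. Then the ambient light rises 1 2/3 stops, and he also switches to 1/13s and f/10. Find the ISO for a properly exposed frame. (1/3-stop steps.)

Scene light: 1 2/3 stops brighter.
Shutter speed: 1/20 → 1/15 → 1/13 — 2/3 stop longer (brighter).
Aperture: f/3.2 → f/3.5 → f/4 → f/4.5 → f/5 → f/5.6 → f/6.3 → f/7.1 → f/8 → f/9 → f/10 — 3 1/3 stops narrower (darker).
Net so far: 1 stop darker. ISO: 12800 → 16000 → 20000 → 25600.

ISO 25600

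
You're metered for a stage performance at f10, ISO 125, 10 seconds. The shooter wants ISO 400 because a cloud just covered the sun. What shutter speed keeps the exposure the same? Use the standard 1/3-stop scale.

ISO: 125 → 160 → 200 → 250 → 320 → 400 — 1 2/3 stops higher (brighter).
Need 1 2/3 stops darker from the shutter speed: 10 → 8 → 6 → 5 → 4 → 3.2.

3.2 s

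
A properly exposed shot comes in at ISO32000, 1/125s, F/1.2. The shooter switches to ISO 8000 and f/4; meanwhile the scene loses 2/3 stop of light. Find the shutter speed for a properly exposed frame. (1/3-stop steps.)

0.5 s

Scene light: 2/3 stop darker.
ISO: 32000 → 25600 → 20000 → 16000 → 12800 → 10000 → 8000 — 2 stops dropped (darker).
Aperture: f/1.2 → f/1.4 → f/1.6 → f/1.8 → f/2 → f/2.2 → f/2.5 → f/2.8 → f/3.2 → f/3.5 → f/4 — 3 1/3 stops smaller aperture (darker).
Net so far: 6 stops darker. Shutter speed: 1/125 → 1/100 → 1/80 → 1/60 → 1/50 → 1/40 → 1/30 → 1/25 → 1/20 → 1/15 → 1/13 → 1/10 → 1/8 → 1/6 → 1/5 → 1/4 → 0.3 → 0.4 → 0.5.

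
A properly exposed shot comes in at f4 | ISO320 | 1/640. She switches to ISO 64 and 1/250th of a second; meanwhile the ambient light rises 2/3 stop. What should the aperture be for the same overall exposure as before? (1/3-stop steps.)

Scene light: 2/3 stop brighter.
ISO: 320 → 250 → 200 → 160 → 125 → 100 → 80 → 64 — 2 1/3 stops lower (darker).
Shutter speed: 1/640 → 1/500 → 1/400 → 1/320 → 1/250 — 1 1/3 stops longer (brighter).
Net so far: 1/3 stop darker. Aperture: f/4 → f/3.5.

f/3.5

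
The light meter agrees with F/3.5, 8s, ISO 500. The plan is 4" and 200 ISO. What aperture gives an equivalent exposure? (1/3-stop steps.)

f/1.6

Shutter speed: 8 → 6 → 5 → 4 — 1 stop shorter (darker).
ISO: 500 → 400 → 320 → 250 → 200 — 1 1/3 stops lower (darker).
Net change so far: 2 1/3 stops darker. Offset with the aperture: f/3.5 → f/3.2 → f/2.8 → f/2.5 → f/2.2 → f/2 → f/1.8 → f/1.6.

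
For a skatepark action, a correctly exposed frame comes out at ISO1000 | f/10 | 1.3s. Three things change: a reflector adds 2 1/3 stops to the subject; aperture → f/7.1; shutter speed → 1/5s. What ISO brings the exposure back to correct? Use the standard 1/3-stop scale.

ISO 640

Scene light: 2 1/3 stops brighter.
Aperture: f/10 → f/9 → f/8 → f/7.1 — 1 stop larger aperture (brighter).
Shutter speed: 1.3 → 1 → 0.8 → 0.6 → 0.5 → 0.4 → 0.3 → 1/4 → 1/5 — 2 2/3 stops faster (darker).
Net so far: 2/3 stop brighter. ISO: 1000 → 800 → 640.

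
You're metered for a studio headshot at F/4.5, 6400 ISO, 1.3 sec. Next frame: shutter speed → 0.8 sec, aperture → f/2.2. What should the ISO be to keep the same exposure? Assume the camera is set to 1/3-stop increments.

ISO 2500

Shutter speed: 1.3 → 1 → 0.8 — 2/3 stop shorter (darker).
Aperture: f/4.5 → f/4 → f/3.5 → f/3.2 → f/2.8 → f/2.5 → f/2.2 — 2 stops wider (brighter).
Net change so far: 1 1/3 stops brighter. Offset with the ISO: 6400 → 5000 → 4000 → 3200 → 2500.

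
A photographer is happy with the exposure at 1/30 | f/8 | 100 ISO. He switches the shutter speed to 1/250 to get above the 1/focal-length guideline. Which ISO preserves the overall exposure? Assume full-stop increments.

ISO 800

Shutter speed: 1/30 → 1/60 → 1/125 → 1/250 — 3 stops faster (darker).
Need 3 stops brighter from the ISO: 100 → 200 → 400 → 800.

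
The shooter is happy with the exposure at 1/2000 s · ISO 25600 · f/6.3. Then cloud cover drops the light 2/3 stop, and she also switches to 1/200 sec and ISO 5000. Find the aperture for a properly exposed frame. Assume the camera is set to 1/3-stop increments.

Scene light: 2/3 stop darker.
Shutter speed: 1/2000 → 1/1600 → 1/1250 → 1/1000 → 1/800 → 1/640 → 1/500 → 1/400 → 1/320 → 1/250 → 1/200 — 3 1/3 stops longer (brighter).
ISO: 25600 → 20000 → 16000 → 12800 → 10000 → 8000 → 6400 → 5000 — 2 1/3 stops lower (darker).
Net so far: 1/3 stop brighter. Aperture: f/6.3 → f/7.1.

f/7.1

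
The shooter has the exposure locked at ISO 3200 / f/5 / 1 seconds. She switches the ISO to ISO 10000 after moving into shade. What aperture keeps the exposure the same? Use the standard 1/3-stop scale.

f/9

ISO: 3200 → 4000 → 5000 → 6400 → 8000 → 10000 — 1 2/3 stops higher (brighter).
Need 1 2/3 stops darker from the aperture: f/5 → f/5.6 → f/6.3 → f/7.1 → f/8 → f/9.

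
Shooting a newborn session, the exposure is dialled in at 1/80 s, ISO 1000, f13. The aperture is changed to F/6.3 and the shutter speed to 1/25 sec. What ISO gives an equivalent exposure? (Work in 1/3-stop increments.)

ISO 80

Aperture: f/13 → f/11 → f/10 → f/9 → f/8 → f/7.1 → f/6.3 — 2 stops larger aperture (brighter).
Shutter speed: 1/80 → 1/60 → 1/50 → 1/40 → 1/30 → 1/25 — 1 2/3 stops slower (brighter).
Net change so far: 3 2/3 stops brighter. Offset with the ISO: 1000 → 800 → 640 → 500 → 400 → 320 → 250 → 200 → 160 → 125 → 100 → 80.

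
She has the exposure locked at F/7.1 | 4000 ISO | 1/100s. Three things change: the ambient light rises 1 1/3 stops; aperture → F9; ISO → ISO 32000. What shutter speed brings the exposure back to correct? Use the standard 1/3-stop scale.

Scene light: 1 1/3 stops brighter.
Aperture: f/7.1 → f/8 → f/9 — 2/3 stop smaller aperture (darker).
ISO: 4000 → 5000 → 6400 → 8000 → 10000 → 12800 → 16000 → 20000 → 25600 → 32000 — 3 stops raised (brighter).
Net so far: 3 2/3 stops brighter. Shutter speed: 1/100 → 1/125 → 1/160 → 1/200 → 1/250 → 1/320 → 1/400 → 1/500 → 1/640 → 1/800 → 1/1000 → 1/1250.

1/1250s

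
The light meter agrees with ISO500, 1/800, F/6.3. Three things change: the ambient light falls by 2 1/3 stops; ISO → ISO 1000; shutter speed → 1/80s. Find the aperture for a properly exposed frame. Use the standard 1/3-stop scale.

Scene light: 2 1/3 stops darker.
ISO: 500 → 640 → 800 → 1000 — 1 stop higher (brighter).
Shutter speed: 1/800 → 1/640 → 1/500 → 1/400 → 1/320 → 1/250 → 1/200 → 1/160 → 1/125 → 1/100 → 1/80 — 3 1/3 stops longer (brighter).
Net so far: 2 stops brighter. Aperture: f/6.3 → f/7.1 → f/8 → f/9 → f/10 → f/11 → f/13.

f/13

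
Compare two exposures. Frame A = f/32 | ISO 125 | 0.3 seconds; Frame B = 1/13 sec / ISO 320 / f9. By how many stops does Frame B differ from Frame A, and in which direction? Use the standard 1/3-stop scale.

Aperture: f/32 → f/29 → f/25 → f/22 → f/20 → f/18 → f/16 → f/14 → f/13 → f/11 → f/10 → f/9 — 3 2/3 stops opened up (brighter).
Shutter speed: 0.3 → 1/4 → 1/5 → 1/6 → 1/8 → 1/10 → 1/13 — 2 stops faster (darker).
ISO: 125 → 160 → 200 → 250 → 320 — 1 1/3 stops higher (brighter).
Net: +3 2/3 −2 +1 1/3 = +3 stops.

3 stops brighter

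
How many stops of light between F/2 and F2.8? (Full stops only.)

1 stop

f/2 → f/2.8 — count the steps: 1 stop.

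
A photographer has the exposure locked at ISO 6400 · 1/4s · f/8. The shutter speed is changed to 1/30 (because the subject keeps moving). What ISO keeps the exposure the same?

ISO 51200

Shutter speed: 1/4 → 1/8 → 1/15 → 1/30 — 3 stops shorter (darker).
Need 3 stops brighter from the ISO: 6400 → 12800 → 25600 → 51200.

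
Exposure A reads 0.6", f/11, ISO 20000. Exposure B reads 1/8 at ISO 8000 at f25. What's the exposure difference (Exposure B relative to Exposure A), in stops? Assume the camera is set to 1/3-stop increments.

Aperture: f/11 → f/13 → f/14 → f/16 → f/18 → f/20 → f/22 → f/25 — 2 1/3 stops stopped down (darker).
Shutter speed: 0.6 → 0.5 → 0.4 → 0.3 → 1/4 → 1/5 → 1/6 → 1/8 — 2 1/3 stops shorter (darker).
ISO: 20000 → 16000 → 12800 → 10000 → 8000 — 1 1/3 stops lower (darker).
Net: −2 1/3 −2 1/3 −1 1/3 = −6 stops.

6 stops darker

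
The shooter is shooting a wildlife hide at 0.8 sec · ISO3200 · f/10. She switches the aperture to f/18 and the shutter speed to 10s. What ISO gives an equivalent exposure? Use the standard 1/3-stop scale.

ISO 800

Aperture: f/10 → f/11 → f/13 → f/14 → f/16 → f/18 — 1 2/3 stops smaller aperture (darker).
Shutter speed: 0.8 → 1 → 1.3 → 1.6 → 2 → 2.5 → 3.2 → 4 → 5 → 6 → 8 → 10 — 3 2/3 stops slower (brighter).
Net change so far: 2 stops brighter. Offset with the ISO: 3200 → 2500 → 2000 → 1600 → 1250 → 1000 → 800.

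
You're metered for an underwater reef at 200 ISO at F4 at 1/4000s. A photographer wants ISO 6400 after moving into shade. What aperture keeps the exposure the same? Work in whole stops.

ISO: 200 → 400 → 800 → 1600 → 3200 → 6400 — 5 stops higher (brighter).
Need 5 stops darker from the aperture: f/4 → f/5.6 → f/8 → f/11 → f/16 → f/22.

f/22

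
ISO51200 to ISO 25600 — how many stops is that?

51200 → 25600 — count the steps: 1 stop.

1 stop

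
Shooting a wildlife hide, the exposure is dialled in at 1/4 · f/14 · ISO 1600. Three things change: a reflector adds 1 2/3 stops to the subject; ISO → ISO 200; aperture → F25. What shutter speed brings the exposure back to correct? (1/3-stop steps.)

Scene light: 1 2/3 stops brighter.
ISO: 1600 → 1250 → 1000 → 800 → 640 → 500 → 400 → 320 → 250 → 200 — 3 stops dropped (darker).
Aperture: f/14 → f/16 → f/18 → f/20 → f/22 → f/25 — 1 2/3 stops smaller aperture (darker).
Net so far: 3 stops darker. Shutter speed: 1/4 → 0.3 → 0.4 → 0.5 → 0.6 → 0.8 → 1 → 1.3 → 1.6 → 2.

2 s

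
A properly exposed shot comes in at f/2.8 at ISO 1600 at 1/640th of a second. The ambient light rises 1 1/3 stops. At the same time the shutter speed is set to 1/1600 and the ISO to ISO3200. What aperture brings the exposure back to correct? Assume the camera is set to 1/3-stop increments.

Scene light: 1 1/3 stops brighter.
Shutter speed: 1/640 → 1/800 → 1/1000 → 1/1250 → 1/1600 — 1 1/3 stops faster (darker).
ISO: 1600 → 2000 → 2500 → 3200 — 1 stop raised (brighter).
Net so far: 1 stop brighter. Aperture: f/2.8 → f/3.2 → f/3.5 → f/4.

f/4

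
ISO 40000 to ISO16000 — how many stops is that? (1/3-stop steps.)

40000 → 32000 → 25600 → 20000 → 16000 — count the steps: 4 third-stops = 1 1/3 stops.

1 1/3 stops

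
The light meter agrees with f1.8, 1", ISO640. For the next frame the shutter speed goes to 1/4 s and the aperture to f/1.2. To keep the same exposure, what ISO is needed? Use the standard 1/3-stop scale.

Shutter speed: 1 → 0.8 → 0.6 → 0.5 → 0.4 → 0.3 → 1/4 — 2 stops shorter (darker).
Aperture: f/1.8 → f/1.6 → f/1.4 → f/1.2 — 1 stop wider (brighter).
Net change so far: 1 stop darker. Offset with the ISO: 640 → 800 → 1000 → 1250.

ISO 1250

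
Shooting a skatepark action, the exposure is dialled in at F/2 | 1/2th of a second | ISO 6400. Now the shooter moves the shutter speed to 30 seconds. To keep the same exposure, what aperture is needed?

f/16

Shutter speed: 1/2 → 1 → 2 → 4 → 8 → 15 → 30 — 6 stops longer (brighter).
Need 6 stops darker from the aperture: f/2 → f/2.8 → f/4 → f/5.6 → f/8 → f/11 → f/16.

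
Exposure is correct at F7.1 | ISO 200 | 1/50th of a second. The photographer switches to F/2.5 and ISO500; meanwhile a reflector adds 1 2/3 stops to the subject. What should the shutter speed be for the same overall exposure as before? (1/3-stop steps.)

Scene light: 1 2/3 stops brighter.
Aperture: f/7.1 → f/6.3 → f/5.6 → f/5 → f/4.5 → f/4 → f/3.5 → f/3.2 → f/2.8 → f/2.5 — 3 stops larger aperture (brighter).
ISO: 200 → 250 → 320 → 400 → 500 — 1 1/3 stops raised (brighter).
Net so far: 6 stops brighter. Shutter speed: 1/50 → 1/60 → 1/80 → 1/100 → 1/125 → 1/160 → 1/200 → 1/250 → 1/320 → 1/400 → 1/500 → 1/640 → 1/800 → 1/1000 → 1/1250 → 1/1600 → 1/2000 → 1/2500 → 1/3200.

1/3200s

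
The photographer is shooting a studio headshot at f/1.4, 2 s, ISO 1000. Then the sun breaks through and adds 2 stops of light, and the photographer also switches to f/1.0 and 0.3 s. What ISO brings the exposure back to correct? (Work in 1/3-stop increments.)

Scene light: 2 stops brighter.
Aperture: f/1.4 → f/1.2 → f/1.1 → f/1.0 — 1 stop larger aperture (brighter).
Shutter speed: 2 → 1.6 → 1.3 → 1 → 0.8 → 0.6 → 0.5 → 0.4 → 0.3 — 2 2/3 stops shorter (darker).
Net so far: 1/3 stop brighter. ISO: 1000 → 800.

ISO 800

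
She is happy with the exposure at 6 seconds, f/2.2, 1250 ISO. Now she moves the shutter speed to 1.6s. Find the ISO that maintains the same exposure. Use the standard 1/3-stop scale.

Shutter speed: 6 → 5 → 4 → 3.2 → 2.5 → 2 → 1.6 — 2 stops shorter (darker).
Need 2 stops brighter from the ISO: 1250 → 1600 → 2000 → 2500 → 3200 → 4000 → 5000.

ISO 5000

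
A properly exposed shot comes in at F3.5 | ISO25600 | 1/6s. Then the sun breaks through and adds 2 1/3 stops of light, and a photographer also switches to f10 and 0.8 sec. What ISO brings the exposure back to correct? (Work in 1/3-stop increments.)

Scene light: 2 1/3 stops brighter.
Aperture: f/3.5 → f/4 → f/4.5 → f/5 → f/5.6 → f/6.3 → f/7.1 → f/8 → f/9 → f/10 — 3 stops smaller aperture (darker).
Shutter speed: 1/6 → 1/5 → 1/4 → 0.3 → 0.4 → 0.5 → 0.6 → 0.8 — 2 1/3 stops longer (brighter).
Net so far: 1 2/3 stops brighter. ISO: 25600 → 20000 → 16000 → 12800 → 10000 → 8000.

ISO 8000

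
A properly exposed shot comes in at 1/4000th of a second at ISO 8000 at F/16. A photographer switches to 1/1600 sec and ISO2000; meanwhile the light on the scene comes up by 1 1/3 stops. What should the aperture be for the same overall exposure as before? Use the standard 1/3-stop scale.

Scene light: 1 1/3 stops brighter.
Shutter speed: 1/4000 → 1/3200 → 1/2500 → 1/2000 → 1/1600 — 1 1/3 stops slower (brighter).
ISO: 8000 → 6400 → 5000 → 4000 → 3200 → 2500 → 2000 — 2 stops lower (darker).
Net so far: 2/3 stop brighter. Aperture: f/16 → f/18 → f/20.

f/20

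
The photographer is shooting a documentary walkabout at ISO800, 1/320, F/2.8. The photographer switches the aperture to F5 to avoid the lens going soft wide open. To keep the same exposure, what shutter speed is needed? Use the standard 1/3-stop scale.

Aperture: f/2.8 → f/3.2 → f/3.5 → f/4 → f/4.5 → f/5 — 1 2/3 stops smaller aperture (darker).
Need 1 2/3 stops brighter from the shutter speed: 1/320 → 1/250 → 1/200 → 1/160 → 1/125 → 1/100.

1/100s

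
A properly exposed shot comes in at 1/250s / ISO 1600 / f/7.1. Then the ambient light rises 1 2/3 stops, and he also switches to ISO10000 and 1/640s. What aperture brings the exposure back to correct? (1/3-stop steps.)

f/20

Scene light: 1 2/3 stops brighter.
ISO: 1600 → 2000 → 2500 → 3200 → 4000 → 5000 → 6400 → 8000 → 10000 — 2 2/3 stops raised (brighter).
Shutter speed: 1/250 → 1/320 → 1/400 → 1/500 → 1/640 — 1 1/3 stops shorter (darker).
Net so far: 3 stops brighter. Aperture: f/7.1 → f/8 → f/9 → f/10 → f/11 → f/13 → f/14 → f/16 → f/18 → f/20.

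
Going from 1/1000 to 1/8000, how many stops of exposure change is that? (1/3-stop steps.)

1/1000 → 1/1250 → 1/1600 → 1/2000 → 1/2500 → 1/3200 → 1/4000 → 1/5000 → 1/6400 → 1/8000 — count the steps: 9 third-stops = 3 stops.

3 stops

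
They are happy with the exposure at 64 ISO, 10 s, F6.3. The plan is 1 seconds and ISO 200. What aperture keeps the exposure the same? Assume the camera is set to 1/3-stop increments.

Shutter speed: 10 → 8 → 6 → 5 → 4 → 3.2 → 2.5 → 2 → 1.6 → 1.3 → 1 — 3 1/3 stops shorter (darker).
ISO: 64 → 80 → 100 → 125 → 160 → 200 — 1 2/3 stops raised (brighter).
Net change so far: 1 2/3 stops darker. Offset with the aperture: f/6.3 → f/5.6 → f/5 → f/4.5 → f/4 → f/3.5.

f/3.5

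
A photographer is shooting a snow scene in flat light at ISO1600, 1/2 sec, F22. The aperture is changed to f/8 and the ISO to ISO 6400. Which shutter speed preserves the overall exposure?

1/60s

Aperture: f/22 → f/16 → f/11 → f/8 — 3 stops larger aperture (brighter).
ISO: 1600 → 3200 → 6400 — 2 stops raised (brighter).
Net change so far: 5 stops brighter. Offset with the shutter speed: 1/2 → 1/4 → 1/8 → 1/15 → 1/30 → 1/60.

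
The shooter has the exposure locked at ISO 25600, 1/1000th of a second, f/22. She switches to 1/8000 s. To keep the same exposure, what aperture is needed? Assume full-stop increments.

f/8

Shutter speed: 1/1000 → 1/2000 → 1/4000 → 1/8000 — 3 stops faster (darker).
Need 3 stops brighter from the aperture: f/22 → f/16 → f/11 → f/8.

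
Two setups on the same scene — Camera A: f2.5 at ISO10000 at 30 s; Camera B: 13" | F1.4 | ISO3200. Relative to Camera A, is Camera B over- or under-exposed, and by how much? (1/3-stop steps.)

1 1/3 stops darker

Aperture: f/2.5 → f/2.2 → f/2 → f/1.8 → f/1.6 → f/1.4 — 1 2/3 stops larger aperture (brighter).
Shutter speed: 30 → 25 → 20 → 15 → 13 — 1 1/3 stops faster (darker).
ISO: 10000 → 8000 → 6400 → 5000 → 4000 → 3200 — 1 2/3 stops lower (darker).
Net: +1 2/3 −1 1/3 −1 2/3 = −1 1/3 stops.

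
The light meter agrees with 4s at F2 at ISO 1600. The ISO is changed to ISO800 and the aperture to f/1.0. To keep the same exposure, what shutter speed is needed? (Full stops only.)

ISO: 1600 → 800 — 1 stop lower (darker).
Aperture: f/2 → f/1.4 → f/1.0 — 2 stops larger aperture (brighter).
Net change so far: 1 stop brighter. Offset with the shutter speed: 4 → 2.

2 s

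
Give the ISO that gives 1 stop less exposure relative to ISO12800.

ISO 6400

ISO: 12800 → 6400 — 1 stop lower (darker).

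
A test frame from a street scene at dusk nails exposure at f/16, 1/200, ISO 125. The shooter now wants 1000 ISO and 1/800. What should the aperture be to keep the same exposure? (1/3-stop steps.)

f/22

ISO: 125 → 160 → 200 → 250 → 320 → 400 → 500 → 640 → 800 → 1000 — 3 stops raised (brighter).
Shutter speed: 1/200 → 1/250 → 1/320 → 1/400 → 1/500 → 1/640 → 1/800 — 2 stops faster (darker).
Net change so far: 1 stop brighter. Offset with the aperture: f/16 → f/18 → f/20 → f/22.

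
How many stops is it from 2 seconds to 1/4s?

3 stops

2 → 1 → 1/2 → 1/4 — count the steps: 3 stops.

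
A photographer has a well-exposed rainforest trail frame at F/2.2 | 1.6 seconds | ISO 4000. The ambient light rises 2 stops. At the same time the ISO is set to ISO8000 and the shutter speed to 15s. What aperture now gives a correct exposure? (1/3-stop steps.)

f/20

Scene light: 2 stops brighter.
ISO: 4000 → 5000 → 6400 → 8000 — 1 stop higher (brighter).
Shutter speed: 1.6 → 2 → 2.5 → 3.2 → 4 → 5 → 6 → 8 → 10 → 13 → 15 — 3 1/3 stops longer (brighter).
Net so far: 6 1/3 stops brighter. Aperture: f/2.2 → f/2.5 → f/2.8 → f/3.2 → f/3.5 → f/4 → f/4.5 → f/5 → f/5.6 → f/6.3 → f/7.1 → f/8 → f/9 → f/10 → f/11 → f/13 → f/14 → f/16 → f/18 → f/20.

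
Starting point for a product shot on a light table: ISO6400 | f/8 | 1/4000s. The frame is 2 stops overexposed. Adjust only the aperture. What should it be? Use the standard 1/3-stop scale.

Overexposed by 2 stops → need 2 stops darker.
Aperture: f/8 → f/9 → f/10 → f/11 → f/13 → f/14 → f/16.

f/16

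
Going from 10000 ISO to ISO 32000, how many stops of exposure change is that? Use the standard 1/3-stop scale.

1 2/3 stops

10000 → 12800 → 16000 → 20000 → 25600 → 32000 — count the steps: 5 third-stops = 1 2/3 stops.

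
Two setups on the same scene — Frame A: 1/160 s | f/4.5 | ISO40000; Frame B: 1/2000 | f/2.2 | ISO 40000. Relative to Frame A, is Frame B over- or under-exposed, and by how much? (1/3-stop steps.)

Aperture: f/4.5 → f/4 → f/3.5 → f/3.2 → f/2.8 → f/2.5 → f/2.2 — 2 stops opened up (brighter).
Shutter speed: 1/160 → 1/200 → 1/250 → 1/320 → 1/400 → 1/500 → 1/640 → 1/800 → 1/1000 → 1/1250 → 1/1600 → 1/2000 — 3 2/3 stops faster (darker).
ISO: unchanged.
Net: +2 −3 2/3 = −1 2/3 stops.

1 2/3 stops darker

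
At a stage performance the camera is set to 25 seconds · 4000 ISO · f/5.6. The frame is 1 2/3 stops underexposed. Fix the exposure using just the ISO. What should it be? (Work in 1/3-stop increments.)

Underexposed by 1 2/3 stops → need 1 2/3 stops brighter.
ISO: 4000 → 5000 → 6400 → 8000 → 10000 → 12800.

ISO 12800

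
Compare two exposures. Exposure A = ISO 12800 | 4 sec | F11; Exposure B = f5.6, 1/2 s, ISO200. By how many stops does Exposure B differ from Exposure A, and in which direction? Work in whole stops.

Aperture: f/11 → f/8 → f/5.6 — 2 stops opened up (brighter).
Shutter speed: 4 → 2 → 1 → 1/2 — 3 stops faster (darker).
ISO: 12800 → 6400 → 3200 → 1600 → 800 → 400 → 200 — 6 stops dropped (darker).
Net: +2 −3 −6 = −7 stops.

7 stops darker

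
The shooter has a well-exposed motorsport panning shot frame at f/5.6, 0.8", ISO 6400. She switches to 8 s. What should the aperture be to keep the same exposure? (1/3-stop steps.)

Shutter speed: 0.8 → 1 → 1.3 → 1.6 → 2 → 2.5 → 3.2 → 4 → 5 → 6 → 8 — 3 1/3 stops longer (brighter).
Need 3 1/3 stops darker from the aperture: f/5.6 → f/6.3 → f/7.1 → f/8 → f/9 → f/10 → f/11 → f/13 → f/14 → f/16 → f/18.

f/18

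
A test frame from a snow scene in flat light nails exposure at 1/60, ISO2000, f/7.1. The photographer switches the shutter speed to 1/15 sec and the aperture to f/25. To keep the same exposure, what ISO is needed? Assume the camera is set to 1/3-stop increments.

Shutter speed: 1/60 → 1/50 → 1/40 → 1/30 → 1/25 → 1/20 → 1/15 — 2 stops slower (brighter).
Aperture: f/7.1 → f/8 → f/9 → f/10 → f/11 → f/13 → f/14 → f/16 → f/18 → f/20 → f/22 → f/25 — 3 2/3 stops stopped down (darker).
Net change so far: 1 2/3 stops darker. Offset with the ISO: 2000 → 2500 → 3200 → 4000 → 5000 → 6400.

ISO 6400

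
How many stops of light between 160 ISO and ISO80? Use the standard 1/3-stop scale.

160 → 125 → 100 → 80 — count the steps: 3 third-stops = 1 stop.

1 stop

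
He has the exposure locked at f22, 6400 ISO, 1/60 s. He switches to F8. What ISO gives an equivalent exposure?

Aperture: f/22 → f/16 → f/11 → f/8 — 3 stops larger aperture (brighter).
Need 3 stops darker from the ISO: 6400 → 3200 → 1600 → 800.

ISO 800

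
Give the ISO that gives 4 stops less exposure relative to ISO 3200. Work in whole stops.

ISO: 3200 → 1600 → 800 → 400 → 200 — 4 stops lower (darker).

ISO 200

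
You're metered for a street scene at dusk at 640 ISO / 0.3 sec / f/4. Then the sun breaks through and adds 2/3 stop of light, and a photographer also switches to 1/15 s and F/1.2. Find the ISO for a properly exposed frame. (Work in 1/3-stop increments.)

ISO 200

Scene light: 2/3 stop brighter.
Shutter speed: 0.3 → 1/4 → 1/5 → 1/6 → 1/8 → 1/10 → 1/13 → 1/15 — 2 1/3 stops shorter (darker).
Aperture: f/4 → f/3.5 → f/3.2 → f/2.8 → f/2.5 → f/2.2 → f/2 → f/1.8 → f/1.6 → f/1.4 → f/1.2 — 3 1/3 stops opened up (brighter).
Net so far: 1 2/3 stops brighter. ISO: 640 → 500 → 400 → 320 → 250 → 200.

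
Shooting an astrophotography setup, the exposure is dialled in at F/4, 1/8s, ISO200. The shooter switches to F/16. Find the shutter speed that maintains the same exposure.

Aperture: f/4 → f/5.6 → f/8 → f/11 → f/16 — 4 stops smaller aperture (darker).
Need 4 stops brighter from the shutter speed: 1/8 → 1/4 → 1/2 → 1 → 2.

2 s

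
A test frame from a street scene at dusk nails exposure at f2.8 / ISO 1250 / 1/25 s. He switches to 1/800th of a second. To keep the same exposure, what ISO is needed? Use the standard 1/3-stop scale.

ISO 40000

Shutter speed: 1/25 → 1/30 → 1/40 → 1/50 → 1/60 → 1/80 → 1/100 → 1/125 → 1/160 → 1/200 → 1/250 → 1/320 → 1/400 → 1/500 → 1/640 → 1/800 — 5 stops faster (darker).
Need 5 stops brighter from the ISO: 1250 → 1600 → 2000 → 2500 → 3200 → 4000 → 5000 → 6400 → 8000 → 10000 → 12800 → 16000 → 20000 → 25600 → 32000 → 40000.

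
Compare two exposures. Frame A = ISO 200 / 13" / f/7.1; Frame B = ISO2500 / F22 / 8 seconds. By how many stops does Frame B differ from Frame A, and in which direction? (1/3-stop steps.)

Aperture: f/7.1 → f/8 → f/9 → f/10 → f/11 → f/13 → f/14 → f/16 → f/18 → f/20 → f/22 — 3 1/3 stops smaller aperture (darker).
Shutter speed: 13 → 10 → 8 — 2/3 stop faster (darker).
ISO: 200 → 250 → 320 → 400 → 500 → 640 → 800 → 1000 → 1250 → 1600 → 2000 → 2500 — 3 2/3 stops higher (brighter).
Net: −3 1/3 −2/3 +3 2/3 = −1/3 stops.

1/3 stop darker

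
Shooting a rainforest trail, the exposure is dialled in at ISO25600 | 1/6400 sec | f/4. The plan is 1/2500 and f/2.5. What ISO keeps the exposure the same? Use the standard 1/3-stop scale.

ISO 4000

Shutter speed: 1/6400 → 1/5000 → 1/4000 → 1/3200 → 1/2500 — 1 1/3 stops longer (brighter).
Aperture: f/4 → f/3.5 → f/3.2 → f/2.8 → f/2.5 — 1 1/3 stops opened up (brighter).
Net change so far: 2 2/3 stops brighter. Offset with the ISO: 25600 → 20000 → 16000 → 12800 → 10000 → 8000 → 6400 → 5000 → 4000.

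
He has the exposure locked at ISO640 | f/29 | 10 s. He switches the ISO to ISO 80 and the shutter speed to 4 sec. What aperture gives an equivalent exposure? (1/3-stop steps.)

f/6.3

ISO: 640 → 500 → 400 → 320 → 250 → 200 → 160 → 125 → 100 → 80 — 3 stops dropped (darker).
Shutter speed: 10 → 8 → 6 → 5 → 4 — 1 1/3 stops shorter (darker).
Net change so far: 4 1/3 stops darker. Offset with the aperture: f/29 → f/25 → f/22 → f/20 → f/18 → f/16 → f/14 → f/13 → f/11 → f/10 → f/9 → f/8 → f/7.1 → f/6.3.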